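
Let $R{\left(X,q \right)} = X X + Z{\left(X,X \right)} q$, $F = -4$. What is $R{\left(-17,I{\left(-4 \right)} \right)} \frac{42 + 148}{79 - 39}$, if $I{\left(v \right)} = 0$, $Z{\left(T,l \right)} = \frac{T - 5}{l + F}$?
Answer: $\frac{5491}{4} \approx 1372.8$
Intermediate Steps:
$Z{\left(T,l \right)} = \frac{-5 + T}{-4 + l}$ ($Z{\left(T,l \right)} = \frac{T - 5}{l - 4} = \frac{-5 + T}{-4 + l}$)
$R{\left(X,q \right)} = X^{2} + \frac{q \left(-5 + X\right)}{-4 + X}$ ($R{\left(X,q \right)} = X X + \frac{-5 + X}{-4 + X} q = X^{2} + \frac{q \left(-5 + X\right)}{-4 + X}$)
$R{\left(-17,I{\left(-4 \right)} \right)} \frac{42 + 148}{79 - 39} = \frac{0 \left(-5 - 17\right) + \left(-17\right)^{2} \left(-4 - 17\right)}{-4 - 17} \frac{42 + 148}{79 - 39} = \frac{0 \left(-22\right) + 289 \left(-21\right)}{-21} \cdot \frac{190}{40} = - \frac{0 - 6069}{21} \cdot 190 \cdot \frac{1}{40} = \left(- \frac{1}{21}\right) \left(-6069\right) \frac{19}{4} = 289 \cdot \frac{19}{4} = \frac{5491}{4}$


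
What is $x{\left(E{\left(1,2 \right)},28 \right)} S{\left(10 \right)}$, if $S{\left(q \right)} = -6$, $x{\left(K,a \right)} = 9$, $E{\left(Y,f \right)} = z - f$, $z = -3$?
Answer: $-54$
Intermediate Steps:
$E{\left(Y,f \right)} = -3 - f$
$x{\left(E{\left(1,2 \right)},28 \right)} S{\left(10 \right)} = 9 \left(-6\right) = -54$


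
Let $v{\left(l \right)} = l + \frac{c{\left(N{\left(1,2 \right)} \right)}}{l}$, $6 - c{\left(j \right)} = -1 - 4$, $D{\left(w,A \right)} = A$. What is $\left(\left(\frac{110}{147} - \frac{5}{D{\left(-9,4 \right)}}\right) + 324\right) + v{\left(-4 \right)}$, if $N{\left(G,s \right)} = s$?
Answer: $\frac{46562}{147} \approx 316.75$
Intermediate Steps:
$c{\left(j \right)} = 11$ ($c{\left(j \right)} = 6 - \left(-1 - 4\right) = 6 - -5 = 6 + 5 = 11$)
$v{\left(l \right)} = l + \frac{11}{l}$
$\left(\left(\frac{110}{147} - \frac{5}{D{\left(-9,4 \right)}}\right) + 324\right) + v{\left(-4 \right)} = \left(\left(\frac{110}{147} - \frac{5}{4}\right) + 324\right) - \left(4 - \frac{11}{-4}\right) = \left(\left(110 \cdot \frac{1}{147} - \frac{5}{4}\right) + 324\right) + \left(-4 + 11 \left(- \frac{1}{4}\right)\right) = \left(\left(\frac{110}{147} - \frac{5}{4}\right) + 324\right) - \frac{27}{4} = \left(- \frac{295}{588} + 324\right) - \frac{27}{4} = \frac{190217}{588} - \frac{27}{4} = \frac{46562}{147}$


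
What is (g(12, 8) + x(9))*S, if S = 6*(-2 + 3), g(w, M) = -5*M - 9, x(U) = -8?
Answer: -342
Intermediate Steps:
g(w, M) = -9 - 5*M
S = 6 (S = 6*1 = 6)
(g(12, 8) + x(9))*S = ((-9 - 5*8) - 8)*6 = ((-9 - 40) - 8)*6 = (-49 - 8)*6 = -57*6 = -342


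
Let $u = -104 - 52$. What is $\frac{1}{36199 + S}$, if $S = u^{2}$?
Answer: $\frac{1}{60535} \approx 1.6519 \cdot 10^{-5}$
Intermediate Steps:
$u = -156$ ($u = -104 - 52 = -156$)
$S = 24336$ ($S = \left(-156\right)^{2} = 24336$)
$\frac{1}{36199 + S} = \frac{1}{36199 + 24336} = \frac{1}{60535}$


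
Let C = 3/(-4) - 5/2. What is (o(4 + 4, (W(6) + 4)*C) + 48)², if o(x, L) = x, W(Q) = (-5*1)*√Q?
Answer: 3136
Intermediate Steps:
C = -13/4 (C = 3*(-¼) - 5*½ = -¾ - 5/2 = -13/4 ≈ -3.2500)
W(Q) = -5*√Q
(o(4 + 4, (W(6) + 4)*C) + 48)² = ((4 + 4) + 48)² = (8 + 48)² = 56² = 3136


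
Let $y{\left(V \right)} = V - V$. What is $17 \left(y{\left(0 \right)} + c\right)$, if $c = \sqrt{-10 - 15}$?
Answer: $85 i \approx 85.0 i$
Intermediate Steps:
$y{\left(V \right)} = 0$
$c = 5 i$ ($c = \sqrt{-25} = 5 i \approx 5.0 i$)
$17 \left(y{\left(0 \right)} + c\right) = 17 \left(0 + 5 i\right) = 17 \cdot 5 i = 85 i$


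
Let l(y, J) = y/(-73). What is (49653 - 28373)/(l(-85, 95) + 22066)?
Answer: 221920/230129 ≈ 0.96433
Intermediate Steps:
l(y, J) = -y/73 (l(y, J) = y*(-1/73) = -y/73)
(49653 - 28373)/(l(-85, 95) + 22066) = (49653 - 28373)/(-1/73*(-85) + 22066) = 21280/(85/73 + 22066) = 21280/(1610903/73) = 21280*(73/1610903) = 221920/230129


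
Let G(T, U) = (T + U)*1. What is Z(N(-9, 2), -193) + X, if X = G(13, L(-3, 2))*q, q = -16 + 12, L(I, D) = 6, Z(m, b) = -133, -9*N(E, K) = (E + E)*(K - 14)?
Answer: -209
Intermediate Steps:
N(E, K) = -2*E*(-14 + K)/9 (N(E, K) = -(E + E)*(K - 14)/9 = -2*E*(-14 + K)/9)
G(T, U) = T + U
q = -4
X = -76 (X = (13 + 6)*(-4) = 19*(-4) = -76)
Z(N(-9, 2), -193) + X = -133 - 76 = -209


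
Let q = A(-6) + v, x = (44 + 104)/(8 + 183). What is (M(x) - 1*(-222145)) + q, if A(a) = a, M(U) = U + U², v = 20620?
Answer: 8856141251/36481 ≈ 2.4276e+5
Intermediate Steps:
x = 148/191 ≈ 0.77487
q = 20614 (q = -6 + 20620 = 20614)
(M(x) - 1*(-222145)) + q = (148*(1 + 148/191)/191 - 1*(-222145)) + 20614 = ((148/191)*(339/191) + 222145) + 20614 = (50172/36481 + 222145) + 20614 = 8104121917/36481 + 20614 = 8856141251/36481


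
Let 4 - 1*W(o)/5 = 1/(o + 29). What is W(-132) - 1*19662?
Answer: -2023121/103 ≈ -19642.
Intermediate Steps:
W(o) = 20 - 5/(29 + o) (W(o) = 20 - 5/(o + 29) = 20 - 5/(29 + o))
W(-132) - 1*19662 = 5*(115 + 4*(-132))/(29 - 132) - 1*19662 = 5*(115 - 528)/(-103) - 19662 = 5*(-1/103)*(-413) - 19662 = 2065/103 - 19662 = -2023121/103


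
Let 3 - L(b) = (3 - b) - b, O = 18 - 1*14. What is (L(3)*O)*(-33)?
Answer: -792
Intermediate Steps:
O = 4 (O = 18 - 14 = 4)
L(b) = 2*b (L(b) = 3 - ((3 - b) - b) = 3 - (3 - 2*b) = 3 + (-3 + 2*b) = 2*b)
(L(3)*O)*(-33) = ((2*3)*4)*(-33) = (6*4)*(-33) = 24*(-33) = -792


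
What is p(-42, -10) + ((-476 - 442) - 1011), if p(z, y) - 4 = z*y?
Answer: -1505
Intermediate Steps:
p(z, y) = 4 + y*z (p(z, y) = 4 + z*y = 4 + y*z)
p(-42, -10) + ((-476 - 442) - 1011) = (4 - 10*(-42)) + ((-476 - 442) - 1011) = (4 + 420) + (-918 - 1011) = 424 - 1929 = -1505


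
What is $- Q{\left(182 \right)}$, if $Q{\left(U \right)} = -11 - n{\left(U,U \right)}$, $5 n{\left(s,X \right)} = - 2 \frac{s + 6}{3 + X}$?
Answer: $\frac{9799}{925} \approx 10.594$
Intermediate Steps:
$n{\left(s,X \right)} = - \frac{2 \left(6 + s\right)}{5 \left(3 + X\right)}$ ($n{\left(s,X \right)} = \frac{\left(-2\right) \frac{s + 6}{3 + X}}{5} = \frac{\left(-2\right) \frac{6 + s}{3 + X}}{5} = \frac{\left(-2\right) \frac{1}{3 + X} \left(6 + s\right)}{5} = - \frac{2 \left(6 + s\right)}{5 \left(3 + X\right)}$)
$Q{\left(U \right)} = -11 - \frac{2 \left(-6 - U\right)}{5 \left(3 + U\right)}$
$- Q{\left(182 \right)} = - \frac{-153 - 9646}{5 \left(3 + 182\right)} = - \frac{-153 - 9646}{5 \cdot 185} = - \frac{-9799}{5 \cdot 185} = \left(-1\right) \left(- \frac{9799}{925}\right) = \frac{9799}{925}$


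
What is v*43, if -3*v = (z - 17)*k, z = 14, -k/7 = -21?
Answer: 6321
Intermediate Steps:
k = 147 (k = -7*(-21) = 147)
v = 147 (v = -(14 - 17)*147/3 = -(-1)*147 = -⅓*(-441) = 147)
v*43 = 147*43 = 6321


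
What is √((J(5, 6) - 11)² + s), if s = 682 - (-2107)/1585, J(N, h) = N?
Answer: √1807117145/1585 ≈ 26.820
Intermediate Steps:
s = 1083077/1585 (s = 682 - (-2107)/1585 = 682 - 1*(-2107/1585) = 682 + 2107/1585 = 1083077/1585 ≈ 683.33)
√((J(5, 6) - 11)² + s) = √((5 - 11)² + 1083077/1585) = √((-6)² + 1083077/1585) = √(36 + 1083077/1585) = √(1140137/1585) = √1807117145/1585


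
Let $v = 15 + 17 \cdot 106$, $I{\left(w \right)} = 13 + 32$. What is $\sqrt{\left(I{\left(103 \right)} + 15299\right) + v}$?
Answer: $131$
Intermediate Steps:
$I{\left(w \right)} = 45$
$v = 1817$ ($v = 15 + 1802 = 1817$)
$\sqrt{\left(I{\left(103 \right)} + 15299\right) + v} = \sqrt{\left(45 + 15299\right) + 1817} = \sqrt{15344 + 1817} = \sqrt{17161} = 131$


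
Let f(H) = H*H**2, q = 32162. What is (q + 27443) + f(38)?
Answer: 114477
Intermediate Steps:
f(H) = H**3
(q + 27443) + f(38) = (32162 + 27443) + 38**3 = 59605 + 54872 = 114477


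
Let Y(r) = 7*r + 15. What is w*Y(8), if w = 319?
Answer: 22649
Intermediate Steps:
Y(r) = 15 + 7*r
w*Y(8) = 319*(15 + 7*8) = 319*(15 + 56) = 319*71 = 22649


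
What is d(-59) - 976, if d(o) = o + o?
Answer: -1094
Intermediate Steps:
d(o) = 2*o
d(-59) - 976 = 2*(-59) - 976 = -118 - 976 = -1094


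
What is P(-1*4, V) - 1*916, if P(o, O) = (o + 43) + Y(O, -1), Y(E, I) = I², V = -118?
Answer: -876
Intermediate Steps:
P(o, O) = 44 + o (P(o, O) = (o + 43) + (-1)² = (43 + o) + 1 = 44 + o)
P(-1*4, V) - 1*916 = (44 - 1*4) - 1*916 = (44 - 4) - 916 = 40 - 916 = -876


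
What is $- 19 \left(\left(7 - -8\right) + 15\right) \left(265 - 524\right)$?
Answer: $147630$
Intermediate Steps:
$- 19 \left(\left(7 - -8\right) + 15\right) \left(265 - 524\right) = - 19 \left(\left(7 + 8\right) + 15\right) \left(-259\right) = - 19 \left(15 + 15\right) \left(-259\right) = \left(-19\right) 30 \left(-259\right) = \left(-570\right) \left(-259\right) = 147630$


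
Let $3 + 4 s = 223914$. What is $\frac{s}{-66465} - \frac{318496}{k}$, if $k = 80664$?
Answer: $- \frac{1426901437}{297851820} \approx -4.7906$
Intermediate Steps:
$s = \frac{223911}{4}$ ($s = - \frac{3}{4} + \frac{1}{4} \cdot 223914 = - \frac{3}{4} + \frac{111957}{2} = \frac{223911}{4} \approx 55978.0$)
$\frac{s}{-66465} - \frac{318496}{k} = \frac{223911}{4 \left(-66465\right)} - \frac{318496}{80664} = \frac{223911}{4} \left(- \frac{1}{66465}\right) - \frac{39812}{10083} = - \frac{24879}{29540} - \frac{39812}{10083} = - \frac{1426901437}{297851820}$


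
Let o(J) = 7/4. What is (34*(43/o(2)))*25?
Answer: 146200/7 ≈ 20886.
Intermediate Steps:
o(J) = 7/4 (o(J) = 7*(1/4) = 7/4)
(34*(43/o(2)))*25 = (34*(43/(7/4)))*25 = (34*(43*(4/7)))*25 = (34*(172/7))*25 = (5848/7)*25 = 146200/7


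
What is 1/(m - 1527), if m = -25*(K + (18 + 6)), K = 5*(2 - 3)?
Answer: -1/2002 ≈ -0.00049950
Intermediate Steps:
K = -5 (K = 5*(-1) = -5)
m = -475 (m = -25*(-5 + (18 + 6)) = -25*(-5 + 24) = -25*19 = -475)
1/(m - 1527) = 1/(-475 - 1527) = 1/(-2002) = -1/2002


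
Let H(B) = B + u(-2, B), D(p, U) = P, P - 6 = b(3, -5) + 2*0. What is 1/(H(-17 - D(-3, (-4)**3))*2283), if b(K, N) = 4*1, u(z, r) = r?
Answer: -1/123282 ≈ -8.1115e-6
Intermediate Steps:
b(K, N) = 4
P = 10 (P = 6 + (4 + 2*0) = 6 + (4 + 0) = 6 + 4 = 10)
D(p, U) = 10
H(B) = 2*B (H(B) = B + B = 2*B)
1/(H(-17 - D(-3, (-4)**3))*2283) = 1/((2*(-17 - 1*10))*2283) = 1/((2*(-17 - 10))*2283) = 1/((2*(-27))*2283) = 1/(-54*2283) = 1/(-123282) = -1/123282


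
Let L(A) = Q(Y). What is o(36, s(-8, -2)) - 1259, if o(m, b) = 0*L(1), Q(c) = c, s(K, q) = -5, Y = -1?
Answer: -1259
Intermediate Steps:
L(A) = -1
o(m, b) = 0 (o(m, b) = 0*(-1) = 0)
o(36, s(-8, -2)) - 1259 = 0 - 1259 = -1259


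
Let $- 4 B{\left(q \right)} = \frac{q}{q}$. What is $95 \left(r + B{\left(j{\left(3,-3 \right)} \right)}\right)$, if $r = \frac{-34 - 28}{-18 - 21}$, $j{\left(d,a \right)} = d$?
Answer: $\frac{19855}{156} \approx 127.28$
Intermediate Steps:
$B{\left(q \right)} = - \frac{1}{4}$ ($B{\left(q \right)} = - \frac{q \frac{1}{q}}{4} = \left(- \frac{1}{4}\right) 1 = - \frac{1}{4}$)
$r = \frac{62}{39}$ ($r = - \frac{62}{-39} = \left(-62\right) \left(- \frac{1}{39}\right) = \frac{62}{39} \approx 1.5897$)
$95 \left(r + B{\left(j{\left(3,-3 \right)} \right)}\right) = 95 \left(\frac{62}{39} - \frac{1}{4}\right) = 95 \cdot \frac{209}{156} = \frac{19855}{156}$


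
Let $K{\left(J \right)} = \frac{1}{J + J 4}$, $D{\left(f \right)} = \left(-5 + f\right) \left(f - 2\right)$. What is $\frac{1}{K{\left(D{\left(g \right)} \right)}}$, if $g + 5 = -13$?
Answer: $2300$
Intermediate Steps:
$g = -18$ ($g = -5 - 13 = -18$)
$D{\left(f \right)} = \left(-5 + f\right) \left(-2 + f\right)$
$K{\left(J \right)} = \frac{1}{5 J}$ ($K{\left(J \right)} = \frac{1}{J + 4 J} = \frac{1}{5 J}$)
$\frac{1}{K{\left(D{\left(g \right)} \right)}} = \frac{1}{\frac{1}{5} \frac{1}{10 + \left(-18\right)^{2} - -126}} = \frac{1}{\frac{1}{5} \frac{1}{10 + 324 + 126}} = \frac{1}{\frac{1}{5} \cdot \frac{1}{460}} = \frac{1}{\frac{1}{2300}} = 2300$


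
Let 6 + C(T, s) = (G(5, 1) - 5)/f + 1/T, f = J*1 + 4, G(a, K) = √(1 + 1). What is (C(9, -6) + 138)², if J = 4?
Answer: 89624251/5184 + 9467*√2/288 ≈ 17335.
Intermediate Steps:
G(a, K) = √2
f = 8 (f = 4*1 + 4 = 4 + 4 = 8)
C(T, s) = -53/8 + 1/T + √2/8 (C(T, s) = -6 + ((√2 - 5)/8 + 1/T) = -6 + ((-5 + √2)*(⅛) + 1/T) = -6 + ((-5/8 + √2/8) + 1/T) = -6 + (-5/8 + 1/T + √2/8) = -53/8 + 1/T + √2/8)
(C(9, -6) + 138)² = ((⅛)*(8 + 9*(-53 + √2))/9 + 138)² = ((⅛)*(⅑)*(8 + (-477 + 9*√2)) + 138)² = ((⅛)*(⅑)*(-469 + 9*√2) + 138)² = ((-469/72 + √2/8) + 138)² = (9467/72 + √2/8)²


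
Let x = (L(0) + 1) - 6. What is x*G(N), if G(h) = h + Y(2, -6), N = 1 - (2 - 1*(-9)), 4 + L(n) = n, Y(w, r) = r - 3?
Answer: 171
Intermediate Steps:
Y(w, r) = -3 + r
L(n) = -4 + n
x = -9 (x = ((-4 + 0) + 1) - 6 = (-4 + 1) - 6 = -3 - 6 = -9)
N = -10 (N = 1 - (2 + 9) = 1 - 1*11 = 1 - 11 = -10)
G(h) = -9 + h (G(h) = h + (-3 - 6) = h - 9 = -9 + h)
x*G(N) = -9*(-9 - 10) = -9*(-19) = 171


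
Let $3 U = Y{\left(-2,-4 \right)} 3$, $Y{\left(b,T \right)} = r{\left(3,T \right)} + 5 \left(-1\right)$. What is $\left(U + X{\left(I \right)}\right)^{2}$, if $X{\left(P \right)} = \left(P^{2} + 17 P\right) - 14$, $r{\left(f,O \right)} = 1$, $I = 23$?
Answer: $813604$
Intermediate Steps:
$Y{\left(b,T \right)} = -4$ ($Y{\left(b,T \right)} = 1 + 5 \left(-1\right) = 1 - 5 = -4$)
$U = -4$ ($U = \frac{\left(-4\right) 3}{3} = \frac{1}{3} \left(-12\right) = -4$)
$X{\left(P \right)} = -14 + P^{2} + 17 P$
$\left(U + X{\left(I \right)}\right)^{2} = \left(-4 + \left(-14 + 23^{2} + 17 \cdot 23\right)\right)^{2} = \left(-4 + \left(-14 + 529 + 391\right)\right)^{2} = \left(-4 + 906\right)^{2} = 902^{2} = 813604$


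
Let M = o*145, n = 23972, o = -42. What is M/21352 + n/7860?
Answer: 57997843/20978340 ≈ 2.7647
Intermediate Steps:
M = -6090 (M = -42*145 = -6090)
M/21352 + n/7860 = -6090/21352 + 23972/7860 = -6090*1/21352 + 23972*(1/7860) = -3045/10676 + 5993/1965 = 57997843/20978340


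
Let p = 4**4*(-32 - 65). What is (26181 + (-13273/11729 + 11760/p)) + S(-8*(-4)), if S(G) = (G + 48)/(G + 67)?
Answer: 47180322502003/1802137392 ≈ 26180.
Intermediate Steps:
S(G) = (48 + G)/(67 + G)
p = -24832 (p = 256*(-97) = -24832)
(26181 + (-13273/11729 + 11760/p)) + S(-8*(-4)) = (26181 + (-13273/11729 + 11760/(-24832))) + (48 - 8*(-4))/(67 - 8*(-4)) = (26181 + (-13273*1/11729 + 11760*(-1/24832))) + (48 + 32)/(67 + 32) = (26181 + (-13273/11729 - 735/1552)) + 80/99 = (26181 - 29220511/18203408) + (1/99)*80 = 476554204337/18203408 + 80/99 = 47180322502003/1802137392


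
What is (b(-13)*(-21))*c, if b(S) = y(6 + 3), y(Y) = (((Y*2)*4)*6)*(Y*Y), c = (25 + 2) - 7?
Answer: -14696640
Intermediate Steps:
c = 20 (c = 27 - 7 = 20)
y(Y) = 48*Y³ (y(Y) = (((2*Y)*4)*6)*Y² = ((8*Y)*6)*Y² = (48*Y)*Y² = 48*Y³)
b(S) = 34992 (b(S) = 48*(6 + 3)³ = 48*9³ = 48*729 = 34992)
(b(-13)*(-21))*c = (34992*(-21))*20 = -734832*20 = -14696640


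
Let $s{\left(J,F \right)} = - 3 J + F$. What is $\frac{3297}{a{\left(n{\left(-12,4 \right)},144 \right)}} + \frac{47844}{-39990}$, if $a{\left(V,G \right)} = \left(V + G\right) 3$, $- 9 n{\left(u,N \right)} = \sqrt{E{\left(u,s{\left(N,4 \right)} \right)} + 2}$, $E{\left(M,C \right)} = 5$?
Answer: $\frac{72043673274}{11194593985} + \frac{9891 \sqrt{7}}{1679609} \approx 6.4512$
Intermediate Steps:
$s{\left(J,F \right)} = F - 3 J$
$n{\left(u,N \right)} = - \frac{\sqrt{7}}{9}$ ($n{\left(u,N \right)} = - \frac{\sqrt{5 + 2}}{9} = - \frac{\sqrt{7}}{9}$)
$a{\left(V,G \right)} = 3 G + 3 V$ ($a{\left(V,G \right)} = \left(G + V\right) 3 = 3 G + 3 V$)
$\frac{3297}{a{\left(n{\left(-12,4 \right)},144 \right)}} + \frac{47844}{-39990} = \frac{3297}{3 \cdot 144 + 3 \left(- \frac{\sqrt{7}}{9}\right)} + \frac{47844}{-39990} = \frac{3297}{432 - \frac{\sqrt{7}}{3}} + 47844 \left(- \frac{1}{39990}\right) = \frac{3297}{432 - \frac{\sqrt{7}}{3}} - \frac{7974}{6665} = - \frac{7974}{6665} + \frac{3297}{432 - \frac{\sqrt{7}}{3}}$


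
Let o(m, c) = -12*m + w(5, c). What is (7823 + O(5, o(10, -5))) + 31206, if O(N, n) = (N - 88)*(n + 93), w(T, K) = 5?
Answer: 40855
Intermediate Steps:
o(m, c) = 5 - 12*m (o(m, c) = -12*m + 5 = 5 - 12*m)
O(N, n) = (-88 + N)*(93 + n)
(7823 + O(5, o(10, -5))) + 31206 = (7823 + (-8184 - 88*(5 - 12*10) + 93*5 + 5*(5 - 12*10))) + 31206 = (7823 + (-8184 - 88*(5 - 120) + 465 + 5*(5 - 120))) + 31206 = (7823 + (-8184 - 88*(-115) + 465 + 5*(-115))) + 31206 = (7823 + (-8184 + 10120 + 465 - 575)) + 31206 = (7823 + 1826) + 31206 = 9649 + 31206 = 40855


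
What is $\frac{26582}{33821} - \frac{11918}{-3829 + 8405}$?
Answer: $- \frac{140719723}{77382448} \approx -1.8185$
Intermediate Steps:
$\frac{26582}{33821} - \frac{11918}{-3829 + 8405} = 26582 \cdot \frac{1}{33821} - \frac{11918}{4576} = \frac{26582}{33821} - \frac{5959}{2288} = - \frac{140719723}{77382448}$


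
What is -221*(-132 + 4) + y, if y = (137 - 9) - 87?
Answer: 28329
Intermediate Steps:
y = 41 (y = 128 - 87 = 41)
-221*(-132 + 4) + y = -221*(-132 + 4) + 41 = -221*(-128) + 41 = 28288 + 41 = 28329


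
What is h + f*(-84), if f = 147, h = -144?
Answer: -12492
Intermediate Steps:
h + f*(-84) = -144 + 147*(-84) = -144 - 12348 = -12492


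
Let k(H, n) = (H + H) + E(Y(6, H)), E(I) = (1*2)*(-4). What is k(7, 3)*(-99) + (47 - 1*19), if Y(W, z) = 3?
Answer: -566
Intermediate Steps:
E(I) = -8 (E(I) = 2*(-4) = -8)
k(H, n) = -8 + 2*H (k(H, n) = (H + H) - 8 = 2*H - 8 = -8 + 2*H)
k(7, 3)*(-99) + (47 - 1*19) = (-8 + 2*7)*(-99) + (47 - 1*19) = (-8 + 14)*(-99) + (47 - 19) = 6*(-99) + 28 = -594 + 28 = -566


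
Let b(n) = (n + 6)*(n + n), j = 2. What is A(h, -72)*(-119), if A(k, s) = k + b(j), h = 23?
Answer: -6545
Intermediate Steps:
b(n) = 2*n*(6 + n) (b(n) = (6 + n)*(2*n) = 2*n*(6 + n))
A(k, s) = 32 + k (A(k, s) = k + 2*2*(6 + 2) = k + 2*2*8 = k + 32 = 32 + k)
A(h, -72)*(-119) = (32 + 23)*(-119) = 55*(-119) = -6545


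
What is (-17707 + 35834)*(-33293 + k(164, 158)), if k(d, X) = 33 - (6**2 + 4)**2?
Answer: -631907220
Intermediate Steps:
k(d, X) = -1567 (k(d, X) = 33 - (36 + 4)**2 = 33 - 1*40**2 = 33 - 1*1600 = 33 - 1600 = -1567)
(-17707 + 35834)*(-33293 + k(164, 158)) = (-17707 + 35834)*(-33293 - 1567) = 18127*(-34860) = -631907220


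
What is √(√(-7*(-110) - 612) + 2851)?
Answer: √(2851 + √158) ≈ 53.512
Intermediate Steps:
√(√(-7*(-110) - 612) + 2851) = √(√(770 - 612) + 2851) = √(√158 + 2851) = √(2851 + √158)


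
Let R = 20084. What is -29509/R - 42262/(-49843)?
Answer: -622027079/1001046812 ≈ -0.62138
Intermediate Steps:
-29509/R - 42262/(-49843) = -29509/20084 - 42262/(-49843) = -29509*1/20084 - 42262*(-1/49843) = -29509/20084 + 42262/49843 = -622027079/1001046812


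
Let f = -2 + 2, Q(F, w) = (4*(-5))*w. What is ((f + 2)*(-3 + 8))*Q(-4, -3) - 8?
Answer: 592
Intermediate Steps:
Q(F, w) = -20*w
f = 0
((f + 2)*(-3 + 8))*Q(-4, -3) - 8 = ((0 + 2)*(-3 + 8))*(-20*(-3)) - 8 = (2*5)*60 - 8 = 10*60 - 8 = 600 - 8 = 592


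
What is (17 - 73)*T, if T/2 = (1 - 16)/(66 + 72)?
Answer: 280/23 ≈ 12.174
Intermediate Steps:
T = -5/23 (T = 2*((1 - 16)/(66 + 72)) = 2*(-15/138) = 2*(-15*1/138) = 2*(-5/46) = -5/23 ≈ -0.21739)
(17 - 73)*T = (17 - 73)*(-5/23) = -56*(-5/23) = 280/23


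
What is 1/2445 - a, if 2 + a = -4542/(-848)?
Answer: -3478811/1036680 ≈ -3.3557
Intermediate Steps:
a = 1423/424 (a = -2 - 4542/(-848) = -2 - 4542*(-1/848) = -2 + 2271/424 = 1423/424 ≈ 3.3561)
1/2445 - a = 1/2445 - 1*1423/424 = 1/2445 - 1423/424 = -3478811/1036680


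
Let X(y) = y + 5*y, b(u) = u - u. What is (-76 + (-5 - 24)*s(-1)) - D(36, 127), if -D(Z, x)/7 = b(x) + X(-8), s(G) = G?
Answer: -383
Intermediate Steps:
b(u) = 0
X(y) = 6*y
D(Z, x) = 336 (D(Z, x) = -7*(0 + 6*(-8)) = -7*(0 - 48) = -7*(-48) = 336)
(-76 + (-5 - 24)*s(-1)) - D(36, 127) = (-76 + (-5 - 24)*(-1)) - 1*336 = (-76 - 29*(-1)) - 336 = (-76 + 29) - 336 = -47 - 336 = -383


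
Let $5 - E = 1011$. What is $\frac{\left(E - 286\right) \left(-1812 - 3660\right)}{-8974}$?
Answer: $- \frac{3534912}{4487} \approx -787.81$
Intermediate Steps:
$E = -1006$ ($E = 5 - 1011 = -1006$)
$\frac{\left(E - 286\right) \left(-1812 - 3660\right)}{-8974} = \frac{\left(-1006 - 286\right) \left(-1812 - 3660\right)}{-8974} = \left(-1292\right) \left(-5472\right) \left(- \frac{1}{8974}\right) = 7069824 \left(- \frac{1}{8974}\right) = - \frac{3534912}{4487}$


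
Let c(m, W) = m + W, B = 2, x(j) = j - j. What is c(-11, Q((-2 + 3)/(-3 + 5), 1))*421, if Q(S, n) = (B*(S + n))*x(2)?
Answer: -4631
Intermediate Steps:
x(j) = 0
Q(S, n) = 0 (Q(S, n) = (2*(S + n))*0 = (2*S + 2*n)*0 = 0)
c(m, W) = W + m
c(-11, Q((-2 + 3)/(-3 + 5), 1))*421 = (0 - 11)*421 = -11*421 = -4631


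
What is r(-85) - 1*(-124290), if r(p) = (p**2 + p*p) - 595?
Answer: 138145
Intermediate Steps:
r(p) = -595 + 2*p**2 (r(p) = (p**2 + p**2) - 595 = 2*p**2 - 595 = -595 + 2*p**2)
r(-85) - 1*(-124290) = (-595 + 2*(-85)**2) - 1*(-124290) = (-595 + 2*7225) + 124290 = (-595 + 14450) + 124290 = 13855 + 124290 = 138145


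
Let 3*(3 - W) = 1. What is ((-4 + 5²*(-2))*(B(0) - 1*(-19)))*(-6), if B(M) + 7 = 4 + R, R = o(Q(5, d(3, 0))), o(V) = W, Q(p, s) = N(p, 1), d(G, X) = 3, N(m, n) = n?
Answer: 6048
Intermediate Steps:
W = 8/3 (W = 3 - ⅓*1 = 3 - ⅓ = 8/3 ≈ 2.6667)
Q(p, s) = 1
o(V) = 8/3
R = 8/3 ≈ 2.6667
B(M) = -⅓ (B(M) = -7 + (4 + 8/3) = -7 + 20/3 = -⅓)
((-4 + 5²*(-2))*(B(0) - 1*(-19)))*(-6) = ((-4 + 5²*(-2))*(-⅓ - 1*(-19)))*(-6) = ((-4 + 25*(-2))*(-⅓ + 19))*(-6) = ((-4 - 50)*(56/3))*(-6) = -54*56/3*(-6) = -1008*(-6) = 6048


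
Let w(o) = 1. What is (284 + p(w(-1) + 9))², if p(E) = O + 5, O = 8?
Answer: 88209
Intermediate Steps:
p(E) = 13 (p(E) = 8 + 5 = 13)
(284 + p(w(-1) + 9))² = (284 + 13)² = 297² = 88209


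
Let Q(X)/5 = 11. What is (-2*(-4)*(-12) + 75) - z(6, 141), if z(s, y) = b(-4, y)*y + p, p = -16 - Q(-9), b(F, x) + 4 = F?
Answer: 1178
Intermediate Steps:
b(F, x) = -4 + F
Q(X) = 55 (Q(X) = 5*11 = 55)
p = -71 (p = -16 - 1*55 = -16 - 55 = -71)
z(s, y) = -71 - 8*y (z(s, y) = (-4 - 4)*y - 71 = -8*y - 71 = -71 - 8*y)
(-2*(-4)*(-12) + 75) - z(6, 141) = (-2*(-4)*(-12) + 75) - (-71 - 8*141) = (8*(-12) + 75) - (-71 - 1128) = (-96 + 75) - 1*(-1199) = -21 + 1199 = 1178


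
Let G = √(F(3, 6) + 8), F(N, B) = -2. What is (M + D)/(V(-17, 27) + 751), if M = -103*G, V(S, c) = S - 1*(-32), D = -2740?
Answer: -1370/383 - 103*√6/766 ≈ -3.9064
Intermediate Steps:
G = √6 (G = √(-2 + 8) = √6 ≈ 2.4495)
V(S, c) = 32 + S (V(S, c) = S + 32 = 32 + S)
M = -103*√6 ≈ -252.30
(M + D)/(V(-17, 27) + 751) = (-103*√6 - 2740)/((32 - 17) + 751) = (-2740 - 103*√6)/(15 + 751) = (-2740 - 103*√6)/766 = (-2740 - 103*√6)*(1/766) = -1370/383 - 103*√6/766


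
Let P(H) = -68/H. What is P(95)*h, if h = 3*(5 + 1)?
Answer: -1224/95 ≈ -12.884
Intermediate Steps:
h = 18 (h = 3*6 = 18)
P(95)*h = -68/95*18 = -1224/95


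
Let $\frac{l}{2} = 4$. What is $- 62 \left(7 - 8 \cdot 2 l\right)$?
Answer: $7502$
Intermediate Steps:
$l = 8$ ($l = 2 \cdot 4 = 8$)
$- 62 \left(7 - 8 \cdot 2 l\right) = - 62 \left(7 - 8 \cdot 2 \cdot 8\right) = - 62 \left(7 - 128\right) = \left(-62\right) \left(-121\right) = 7502$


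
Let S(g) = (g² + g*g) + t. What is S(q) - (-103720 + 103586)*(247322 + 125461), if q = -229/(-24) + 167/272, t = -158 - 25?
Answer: 16630734164161/332928 ≈ 4.9953e+7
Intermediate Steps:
t = -183
q = 8287/816 (q = -229*(-1/24) + 167*(1/272) = 229/24 + 167/272 = 8287/816 ≈ 10.156)
S(g) = -183 + 2*g² (S(g) = (g² + g*g) - 183 = (g² + g²) - 183 = 2*g² - 183 = -183 + 2*g²)
S(q) - (-103720 + 103586)*(247322 + 125461) = (-183 + 2*(8287/816)²) - (-103720 + 103586)*(247322 + 125461) = (-183 + 2*(68674369/665856)) - (-134)*372783 = (-183 + 68674369/332928) - 1*(-49952922) = 7748545/332928 + 49952922 = 16630734164161/332928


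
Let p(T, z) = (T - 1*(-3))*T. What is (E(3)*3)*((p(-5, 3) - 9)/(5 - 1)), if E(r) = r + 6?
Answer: 27/4 ≈ 6.7500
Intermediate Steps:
p(T, z) = T*(3 + T) (p(T, z) = (T + 3)*T = (3 + T)*T = T*(3 + T))
E(r) = 6 + r
(E(3)*3)*((p(-5, 3) - 9)/(5 - 1)) = ((6 + 3)*3)*((-5*(3 - 5) - 9)/(5 - 1)) = (9*3)*((-5*(-2) - 9)/4) = 27*((10 - 9)*(1/4)) = 27*(1*(1/4)) = 27*(1/4) = 27/4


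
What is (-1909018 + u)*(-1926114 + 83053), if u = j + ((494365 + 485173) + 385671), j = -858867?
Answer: 2585217431236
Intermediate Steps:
u = 506342 (u = -858867 + ((494365 + 485173) + 385671) = -858867 + (979538 + 385671) = -858867 + 1365209 = 506342)
(-1909018 + u)*(-1926114 + 83053) = (-1909018 + 506342)*(-1926114 + 83053) = -1402676*(-1843061) = 2585217431236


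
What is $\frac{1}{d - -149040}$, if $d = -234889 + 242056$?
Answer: $\frac{1}{156207} \approx 6.4018 \cdot 10^{-6}$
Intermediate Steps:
$d = 7167$
$\frac{1}{d - -149040} = \frac{1}{7167 - -149040} = \frac{1}{7167 + 149040} = \frac{1}{156207}$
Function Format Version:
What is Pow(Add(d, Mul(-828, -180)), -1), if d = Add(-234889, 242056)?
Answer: Rational(1, 156207) ≈ 6.4018e-6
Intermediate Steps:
d = 7167
Pow(Add(d, Mul(-828, -180)), -1) = Pow(Add(7167, Mul(-828, -180)), -1) = Pow(Add(7167, 149040), -1) = Pow(156207, -1) = Rational(1, 156207)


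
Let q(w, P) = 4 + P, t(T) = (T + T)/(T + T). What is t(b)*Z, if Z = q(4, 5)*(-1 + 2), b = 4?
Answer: 9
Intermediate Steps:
t(T) = 1 (t(T) = (2*T)/((2*T)) = (2*T)*(1/(2*T)) = 1)
Z = 9 (Z = (4 + 5)*(-1 + 2) = 9*1 = 9)
t(b)*Z = 1*9 = 9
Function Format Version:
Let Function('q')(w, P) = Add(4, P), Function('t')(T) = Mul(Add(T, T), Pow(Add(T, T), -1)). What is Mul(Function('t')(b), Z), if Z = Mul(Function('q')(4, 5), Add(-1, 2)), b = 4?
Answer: 9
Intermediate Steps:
Function('t')(T) = 1 (Function('t')(T) = Mul(Mul(2, T), Pow(Mul(2, T), -1)) = Mul(Mul(2, T), Mul(Rational(1, 2), Pow(T, -1))) = 1)
Z = 9 (Z = Mul(Add(4, 5), Add(-1, 2)) = Mul(9, 1) = 9)
Mul(Function('t')(b), Z) = Mul(1, 9) = 9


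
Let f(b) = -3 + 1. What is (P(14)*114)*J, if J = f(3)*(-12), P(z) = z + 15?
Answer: 79344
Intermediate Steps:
P(z) = 15 + z
f(b) = -2
J = 24 (J = -2*(-12) = 24)
(P(14)*114)*J = ((15 + 14)*114)*24 = (29*114)*24 = 3306*24 = 79344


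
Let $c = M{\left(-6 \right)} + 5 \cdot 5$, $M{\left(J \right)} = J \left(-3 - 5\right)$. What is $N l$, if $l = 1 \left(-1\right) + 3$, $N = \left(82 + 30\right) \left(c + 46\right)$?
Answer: $26656$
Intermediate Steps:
$M{\left(J \right)} = - 8 J$ ($M{\left(J \right)} = J \left(-8\right) = - 8 J$)
$c = 73$ ($c = \left(-8\right) \left(-6\right) + 5 \cdot 5 = 48 + 25 = 73$)
$N = 13328$ ($N = \left(82 + 30\right) \left(73 + 46\right) = 112 \cdot 119 = 13328$)
$l = 2$ ($l = -1 + 3 = 2$)
$N l = 13328 \cdot 2 = 26656$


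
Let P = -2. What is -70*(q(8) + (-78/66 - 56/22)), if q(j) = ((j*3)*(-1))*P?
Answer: -34090/11 ≈ -3099.1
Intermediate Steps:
q(j) = 6*j (q(j) = ((j*3)*(-1))*(-2) = ((3*j)*(-1))*(-2) = -3*j*(-2) = 6*j)
-70*(q(8) + (-78/66 - 56/22)) = -70*(6*8 + (-78/66 - 56/22)) = -70*(48 + (-78*1/66 - 56*1/22)) = -70*(48 + (-13/11 - 28/11)) = -70*(48 - 41/11) = -70*487/11 = -34090/11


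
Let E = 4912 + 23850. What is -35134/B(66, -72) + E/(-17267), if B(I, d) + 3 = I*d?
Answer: 469895468/82104585 ≈ 5.7231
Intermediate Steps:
E = 28762
B(I, d) = -3 + I*d
-35134/B(66, -72) + E/(-17267) = -35134/(-3 + 66*(-72)) + 28762/(-17267) = -35134/(-3 - 4752) + 28762*(-1/17267) = -35134/(-4755) - 28762/17267 = -35134*(-1/4755) - 28762/17267 = 35134/4755 - 28762/17267 = 469895468/82104585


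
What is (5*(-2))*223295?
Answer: -2232950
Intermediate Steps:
(5*(-2))*223295 = -10*223295 = -2232950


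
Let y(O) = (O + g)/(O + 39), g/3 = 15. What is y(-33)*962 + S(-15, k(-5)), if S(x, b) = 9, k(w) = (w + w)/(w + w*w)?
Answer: 1933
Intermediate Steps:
k(w) = 2*w/(w + w²) (k(w) = (2*w)/(w + w²) = 2*w/(w + w²))
g = 45 (g = 3*15 = 45)
y(O) = (45 + O)/(39 + O) (y(O) = (O + 45)/(O + 39) = (45 + O)/(39 + O))
y(-33)*962 + S(-15, k(-5)) = ((45 - 33)/(39 - 33))*962 + 9 = (12/6)*962 + 9 = ((⅙)*12)*962 + 9 = 2*962 + 9 = 1924 + 9 = 1933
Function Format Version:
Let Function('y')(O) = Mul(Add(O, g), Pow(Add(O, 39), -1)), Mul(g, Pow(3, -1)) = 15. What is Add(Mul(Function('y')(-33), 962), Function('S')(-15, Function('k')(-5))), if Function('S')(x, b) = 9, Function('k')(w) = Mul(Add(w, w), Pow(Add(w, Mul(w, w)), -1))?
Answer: 1933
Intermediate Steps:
Function('k')(w) = Mul(2, w, Pow(Add(w, Pow(w, 2)), -1)) (Function('k')(w) = Mul(Mul(2, w), Pow(Add(w, Pow(w, 2)), -1)) = Mul(2, w, Pow(Add(w, Pow(w, 2)), -1)))
g = 45 (g = Mul(3, 15) = 45)
Function('y')(O) = Mul(Pow(Add(39, O), -1), Add(45, O)) (Function('y')(O) = Mul(Add(O, 45), Pow(Add(O, 39), -1)) = Mul(Add(45, O), Pow(Add(39, O), -1)) = Mul(Pow(Add(39, O), -1), Add(45, O)))
Add(Mul(Function('y')(-33), 962), Function('S')(-15, Function('k')(-5))) = Add(Mul(Mul(Pow(Add(39, -33), -1), Add(45, -33)), 962), 9) = Add(Mul(Mul(Pow(6, -1), 12), 962), 9) = Add(Mul(Mul(Rational(1, 6), 12), 962), 9) = Add(Mul(2, 962), 9) = Add(1924, 9) = 1933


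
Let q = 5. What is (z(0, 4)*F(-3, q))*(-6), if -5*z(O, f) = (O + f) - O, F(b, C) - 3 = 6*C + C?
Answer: 912/5 ≈ 182.40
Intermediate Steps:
F(b, C) = 3 + 7*C (F(b, C) = 3 + (6*C + C) = 3 + 7*C)
z(O, f) = -f/5 (z(O, f) = -((O + f) - O)/5 = -f/5)
(z(0, 4)*F(-3, q))*(-6) = ((-⅕*4)*(3 + 7*5))*(-6) = -4*(3 + 35)/5*(-6) = -⅘*38*(-6) = -152/5*(-6) = 912/5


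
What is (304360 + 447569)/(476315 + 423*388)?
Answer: 751929/640439 ≈ 1.1741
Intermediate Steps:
(304360 + 447569)/(476315 + 423*388) = 751929/(476315 + 164124) = 751929/640439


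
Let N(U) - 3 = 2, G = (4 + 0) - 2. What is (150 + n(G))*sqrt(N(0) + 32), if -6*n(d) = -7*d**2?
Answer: 464*sqrt(37)/3 ≈ 940.80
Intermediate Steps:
G = 2 (G = 4 - 2 = 2)
N(U) = 5 (N(U) = 3 + 2 = 5)
n(d) = 7*d**2/6 (n(d) = -(-7)*d**2/6 = 7*d**2/6)
(150 + n(G))*sqrt(N(0) + 32) = (150 + (7/6)*2**2)*sqrt(5 + 32) = (150 + (7/6)*4)*sqrt(37) = (150 + 14/3)*sqrt(37) = 464*sqrt(37)/3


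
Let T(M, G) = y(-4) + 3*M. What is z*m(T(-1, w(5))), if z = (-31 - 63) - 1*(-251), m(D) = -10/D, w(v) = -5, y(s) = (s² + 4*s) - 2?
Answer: 314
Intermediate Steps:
y(s) = -2 + s² + 4*s
T(M, G) = -2 + 3*M (T(M, G) = (-2 + (-4)² + 4*(-4)) + 3*M = (-2 + 16 - 16) + 3*M = -2 + 3*M)
z = 157 (z = -94 + 251 = 157)
z*m(T(-1, w(5))) = 157*(-10/(-2 + 3*(-1))) = 157*(-10/(-2 - 3)) = 157*(-10/(-5)) = 157*(-10*(-⅕)) = 157*2 = 314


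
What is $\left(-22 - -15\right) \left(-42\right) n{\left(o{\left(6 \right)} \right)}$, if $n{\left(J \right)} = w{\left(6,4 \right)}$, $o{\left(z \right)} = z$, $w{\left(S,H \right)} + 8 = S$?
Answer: $-588$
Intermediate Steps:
$w{\left(S,H \right)} = -8 + S$
$n{\left(J \right)} = -2$ ($n{\left(J \right)} = -8 + 6 = -2$)
$\left(-22 - -15\right) \left(-42\right) n{\left(o{\left(6 \right)} \right)} = \left(-22 - -15\right) \left(-42\right) \left(-2\right) = \left(-22 + 15\right) \left(-42\right) \left(-2\right) = \left(-7\right) \left(-42\right) \left(-2\right) = 294 \left(-2\right) = -588$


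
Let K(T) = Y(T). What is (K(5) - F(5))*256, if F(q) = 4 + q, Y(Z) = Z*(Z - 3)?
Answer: 256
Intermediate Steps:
Y(Z) = Z*(-3 + Z)
K(T) = T*(-3 + T)
(K(5) - F(5))*256 = (5*(-3 + 5) - (4 + 5))*256 = (5*2 - 1*9)*256 = (10 - 9)*256 = 1*256 = 256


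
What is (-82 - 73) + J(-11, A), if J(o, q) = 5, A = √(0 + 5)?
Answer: -150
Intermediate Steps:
A = √5 ≈ 2.2361
(-82 - 73) + J(-11, A) = (-82 - 73) + 5 = -155 + 5 = -150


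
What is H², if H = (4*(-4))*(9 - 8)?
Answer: 256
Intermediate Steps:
H = -16 (H = -16*1 = -16)
H² = (-16)² = 256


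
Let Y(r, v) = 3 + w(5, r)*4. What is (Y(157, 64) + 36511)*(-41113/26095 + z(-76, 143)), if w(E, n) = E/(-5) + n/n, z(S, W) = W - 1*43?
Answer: 93782082918/26095 ≈ 3.5939e+6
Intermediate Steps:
z(S, W) = -43 + W (z(S, W) = W - 43 = -43 + W)
w(E, n) = 1 - E/5 (w(E, n) = E*(-⅕) + 1 = -E/5 + 1 = 1 - E/5)
Y(r, v) = 3 (Y(r, v) = 3 + (1 - ⅕*5)*4 = 3 + (1 - 1)*4 = 3 + 0*4 = 3 + 0 = 3)
(Y(157, 64) + 36511)*(-41113/26095 + z(-76, 143)) = (3 + 36511)*(-41113/26095 + (-43 + 143)) = 36514*(-41113*1/26095 + 100) = 36514*(-41113/26095 + 100) = 36514*(2568387/26095) = 93782082918/26095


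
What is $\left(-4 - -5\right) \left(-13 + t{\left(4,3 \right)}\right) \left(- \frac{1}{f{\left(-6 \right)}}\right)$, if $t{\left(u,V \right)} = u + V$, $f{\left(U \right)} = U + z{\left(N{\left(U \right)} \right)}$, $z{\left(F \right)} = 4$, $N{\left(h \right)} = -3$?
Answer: $-3$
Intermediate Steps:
$f{\left(U \right)} = 4 + U$ ($f{\left(U \right)} = U + 4 = 4 + U$)
$t{\left(u,V \right)} = V + u$
$\left(-4 - -5\right) \left(-13 + t{\left(4,3 \right)}\right) \left(- \frac{1}{f{\left(-6 \right)}}\right) = \left(-4 - -5\right) \left(-13 + \left(3 + 4\right)\right) \left(- \frac{1}{4 - 6}\right) = \left(-4 + 5\right) \left(-13 + 7\right) \left(- \frac{1}{-2}\right) = 1 \left(-6\right) \left(\left(-1\right) \left(- \frac{1}{2}\right)\right) = \left(-6\right) \frac{1}{2} = -3$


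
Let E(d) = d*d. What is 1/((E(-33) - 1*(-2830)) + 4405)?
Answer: 1/8324 ≈ 0.00012013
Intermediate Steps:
E(d) = d²
1/((E(-33) - 1*(-2830)) + 4405) = 1/(((-33)² - 1*(-2830)) + 4405) = 1/((1089 + 2830) + 4405) = 1/(3919 + 4405) = 1/8324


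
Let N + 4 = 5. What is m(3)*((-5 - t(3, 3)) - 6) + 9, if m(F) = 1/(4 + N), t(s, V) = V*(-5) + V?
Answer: 46/5 ≈ 9.2000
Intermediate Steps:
N = 1 (N = -4 + 5 = 1)
t(s, V) = -4*V (t(s, V) = -5*V + V = -4*V)
m(F) = ⅕ (m(F) = 1/(4 + 1) = 1/5 = ⅕)
m(3)*((-5 - t(3, 3)) - 6) + 9 = ((-5 - (-4)*3) - 6)/5 + 9 = ((-5 - 1*(-12)) - 6)/5 + 9 = ((-5 + 12) - 6)/5 + 9 = (7 - 6)/5 + 9 = (⅕)*1 + 9 = ⅕ + 9 = 46/5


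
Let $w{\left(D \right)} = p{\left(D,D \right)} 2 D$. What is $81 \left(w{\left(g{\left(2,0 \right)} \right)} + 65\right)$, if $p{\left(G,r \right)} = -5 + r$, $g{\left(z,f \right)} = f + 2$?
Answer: $4293$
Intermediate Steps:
$g{\left(z,f \right)} = 2 + f$
$w{\left(D \right)} = D \left(-10 + 2 D\right)$ ($w{\left(D \right)} = \left(-5 + D\right) 2 D = \left(-10 + 2 D\right) D = D \left(-10 + 2 D\right)$)
$81 \left(w{\left(g{\left(2,0 \right)} \right)} + 65\right) = 81 \left(2 \left(2 + 0\right) \left(-5 + \left(2 + 0\right)\right) + 65\right) = 81 \left(2 \cdot 2 \left(-5 + 2\right) + 65\right) = 81 \left(2 \cdot 2 \left(-3\right) + 65\right) = 81 \left(-12 + 65\right) = 81 \cdot 53 = 4293$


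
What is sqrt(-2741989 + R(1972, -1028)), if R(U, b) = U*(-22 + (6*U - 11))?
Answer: sqrt(20525639) ≈ 4530.5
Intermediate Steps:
R(U, b) = U*(-33 + 6*U) (R(U, b) = U*(-22 + (-11 + 6*U)) = U*(-33 + 6*U))
sqrt(-2741989 + R(1972, -1028)) = sqrt(-2741989 + 3*1972*(-11 + 2*1972)) = sqrt(-2741989 + 3*1972*(-11 + 3944)) = sqrt(-2741989 + 3*1972*3933) = sqrt(-2741989 + 23267628) = sqrt(20525639)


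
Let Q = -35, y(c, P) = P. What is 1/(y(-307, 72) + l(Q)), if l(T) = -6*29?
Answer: -1/102 ≈ -0.0098039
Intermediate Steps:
l(T) = -174
1/(y(-307, 72) + l(Q)) = 1/(72 - 174) = 1/(-102) = -1/102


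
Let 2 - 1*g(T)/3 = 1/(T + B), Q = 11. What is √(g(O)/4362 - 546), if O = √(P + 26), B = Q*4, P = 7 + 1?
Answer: √(-50789396286 - 1154304428*√34)/(1454*√(44 + √34)) ≈ 23.367*I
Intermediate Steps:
P = 8
B = 44 (B = 11*4 = 44)
O = √34 (O = √(8 + 26) = √34 ≈ 5.8309)
g(T) = 6 - 3/(44 + T) (g(T) = 6 - 3/(T + 44) = 6 - 3/(44 + T))
√(g(O)/4362 - 546) = √((3*(87 + 2*√34)/(44 + √34))/4362 - 546) = √((3*(87 + 2*√34)/(44 + √34))*(1/4362) - 546) = √((87 + 2*√34)/(1454*(44 + √34)) - 546) = √(-546 + (87 + 2*√34)/(1454*(44 + √34)))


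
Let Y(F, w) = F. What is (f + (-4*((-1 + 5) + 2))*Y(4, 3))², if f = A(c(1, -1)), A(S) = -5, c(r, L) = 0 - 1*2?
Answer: 10201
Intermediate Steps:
c(r, L) = -2 (c(r, L) = 0 - 2 = -2)
f = -5
(f + (-4*((-1 + 5) + 2))*Y(4, 3))² = (-5 - 4*((-1 + 5) + 2)*4)² = (-5 - 4*(4 + 2)*4)² = (-5 - 4*6*4)² = (-5 - 24*4)² = (-5 - 96)² = (-101)² = 10201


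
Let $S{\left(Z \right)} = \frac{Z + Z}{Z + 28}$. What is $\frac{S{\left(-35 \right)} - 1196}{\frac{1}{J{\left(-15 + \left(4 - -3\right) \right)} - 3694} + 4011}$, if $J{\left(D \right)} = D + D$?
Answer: $- \frac{4400060}{14880809} \approx -0.29569$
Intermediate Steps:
$J{\left(D \right)} = 2 D$
$S{\left(Z \right)} = \frac{2 Z}{28 + Z}$
$\frac{S{\left(-35 \right)} - 1196}{\frac{1}{J{\left(-15 + \left(4 - -3\right) \right)} - 3694} + 4011} = \frac{2 \left(-35\right) \frac{1}{28 - 35} - 1196}{\frac{1}{2 \left(-15 + \left(4 - -3\right)\right) - 3694} + 4011} = \frac{2 \left(-35\right) \frac{1}{-7} - 1196}{\frac{1}{2 \left(-15 + \left(4 + 3\right)\right) - 3694} + 4011} = \frac{2 \left(-35\right) \left(- \frac{1}{7}\right) - 1196}{\frac{1}{2 \left(-15 + 7\right) - 3694} + 4011} = \frac{10 - 1196}{\frac{1}{2 \left(-8\right) - 3694} + 4011} = - \frac{1186}{\frac{1}{-16 - 3694} + 4011} = - \frac{1186}{\frac{1}{-3710} + 4011} = - \frac{1186}{- \frac{1}{3710} + 4011} = - \frac{1186}{\frac{14880809}{3710}} = \left(-1186\right) \frac{3710}{14880809} = - \frac{4400060}{14880809}$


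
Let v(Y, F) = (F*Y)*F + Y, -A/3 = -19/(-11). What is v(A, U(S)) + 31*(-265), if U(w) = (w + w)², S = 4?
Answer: -323894/11 ≈ -29445.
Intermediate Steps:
A = -57/11 (A = -(-57)/(-11) = -(-57)*(-1)/11 = -3*19/11 = -57/11 ≈ -5.1818)
U(w) = 4*w² (U(w) = (2*w)² = 4*w²)
v(Y, F) = Y + Y*F² (v(Y, F) = Y*F² + Y = Y + Y*F²)
v(A, U(S)) + 31*(-265) = -57*(1 + (4*4²)²)/11 + 31*(-265) = -57*(1 + (4*16)²)/11 - 8215 = -57*(1 + 64²)/11 - 8215 = -57*(1 + 4096)/11 - 8215 = -57/11*4097 - 8215 = -233529/11 - 8215 = -323894/11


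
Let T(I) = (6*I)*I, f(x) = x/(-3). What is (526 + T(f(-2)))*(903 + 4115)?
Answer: 7958548/3 ≈ 2.6528e+6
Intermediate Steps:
f(x) = -x/3 (f(x) = x*(-⅓) = -x/3)
T(I) = 6*I²
(526 + T(f(-2)))*(903 + 4115) = (526 + 6*(-⅓*(-2))²)*(903 + 4115) = (526 + 6*(⅔)²)*5018 = (526 + 6*(4/9))*5018 = (526 + 8/3)*5018 = (1586/3)*5018 = 7958548/3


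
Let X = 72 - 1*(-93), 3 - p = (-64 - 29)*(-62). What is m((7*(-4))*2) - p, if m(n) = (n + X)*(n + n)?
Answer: -6445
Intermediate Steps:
p = -5763 (p = 3 - (-64 - 29)*(-62) = 3 - (-93)*(-62) = 3 - 1*5766 = 3 - 5766 = -5763)
X = 165 (X = 72 + 93 = 165)
m(n) = 2*n*(165 + n) (m(n) = (n + 165)*(n + n) = (165 + n)*(2*n) = 2*n*(165 + n))
m((7*(-4))*2) - p = 2*((7*(-4))*2)*(165 + (7*(-4))*2) - 1*(-5763) = 2*(-28*2)*(165 - 28*2) + 5763 = 2*(-56)*(165 - 56) + 5763 = 2*(-56)*109 + 5763 = -12208 + 5763 = -6445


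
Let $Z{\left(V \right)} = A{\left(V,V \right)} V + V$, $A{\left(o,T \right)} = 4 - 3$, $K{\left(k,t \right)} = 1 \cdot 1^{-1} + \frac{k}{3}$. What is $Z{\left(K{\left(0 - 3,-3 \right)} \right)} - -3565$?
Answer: $3565$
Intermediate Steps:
$K{\left(k,t \right)} = 1 + \frac{k}{3}$ ($K{\left(k,t \right)} = 1 \cdot 1 + k \frac{1}{3} = 1 + \frac{k}{3}$)
$A{\left(o,T \right)} = 1$
$Z{\left(V \right)} = 2 V$ ($Z{\left(V \right)} = 1 V + V = V + V = 2 V$)
$Z{\left(K{\left(0 - 3,-3 \right)} \right)} - -3565 = 2 \left(1 + \frac{0 - 3}{3}\right) - -3565 = 2 \left(1 + \frac{1}{3} \left(-3\right)\right) + 3565 = 2 \left(1 - 1\right) + 3565 = 2 \cdot 0 + 3565 = 0 + 3565 = 3565$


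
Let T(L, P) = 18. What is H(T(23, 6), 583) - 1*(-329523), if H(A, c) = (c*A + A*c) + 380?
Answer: 350891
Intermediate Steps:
H(A, c) = 380 + 2*A*c (H(A, c) = (A*c + A*c) + 380 = 2*A*c + 380 = 380 + 2*A*c)
H(T(23, 6), 583) - 1*(-329523) = (380 + 2*18*583) - 1*(-329523) = (380 + 20988) + 329523 = 21368 + 329523 = 350891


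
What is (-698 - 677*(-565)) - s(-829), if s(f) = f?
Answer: 382636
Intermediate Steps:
(-698 - 677*(-565)) - s(-829) = (-698 - 677*(-565)) - 1*(-829) = (-698 + 382505) + 829 = 381807 + 829 = 382636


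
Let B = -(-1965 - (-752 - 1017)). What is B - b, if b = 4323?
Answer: -4127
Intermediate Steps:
B = 196 (B = -(-1965 - 1*(-1769)) = -(-1965 + 1769) = -1*(-196) = 196)
B - b = 196 - 1*4323 = 196 - 4323 = -4127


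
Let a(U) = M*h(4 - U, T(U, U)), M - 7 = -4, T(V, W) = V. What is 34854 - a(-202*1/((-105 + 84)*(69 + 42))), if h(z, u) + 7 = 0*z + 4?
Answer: 34863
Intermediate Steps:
h(z, u) = -3 (h(z, u) = -7 + (0*z + 4) = -7 + (0 + 4) = -7 + 4 = -3)
M = 3 (M = 7 - 4 = 3)
a(U) = -9 (a(U) = 3*(-3) = -9)
34854 - a(-202*1/((-105 + 84)*(69 + 42))) = 34854 - 1*(-9) = 34854 + 9 = 34863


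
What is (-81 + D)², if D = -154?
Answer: 55225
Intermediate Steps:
(-81 + D)² = (-81 - 154)² = (-235)² = 55225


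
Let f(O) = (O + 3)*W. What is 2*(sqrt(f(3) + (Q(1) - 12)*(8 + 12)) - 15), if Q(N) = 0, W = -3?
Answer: -30 + 2*I*sqrt(258) ≈ -30.0 + 32.125*I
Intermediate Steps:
f(O) = -9 - 3*O (f(O) = (O + 3)*(-3) = (3 + O)*(-3) = -9 - 3*O)
2*(sqrt(f(3) + (Q(1) - 12)*(8 + 12)) - 15) = 2*(sqrt((-9 - 3*3) + (0 - 12)*(8 + 12)) - 15) = 2*(sqrt((-9 - 9) - 12*20) - 15) = 2*(sqrt(-18 - 240) - 15) = 2*(sqrt(-258) - 15) = 2*(I*sqrt(258) - 15) = 2*(-15 + I*sqrt(258)) = -30 + 2*I*sqrt(258)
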